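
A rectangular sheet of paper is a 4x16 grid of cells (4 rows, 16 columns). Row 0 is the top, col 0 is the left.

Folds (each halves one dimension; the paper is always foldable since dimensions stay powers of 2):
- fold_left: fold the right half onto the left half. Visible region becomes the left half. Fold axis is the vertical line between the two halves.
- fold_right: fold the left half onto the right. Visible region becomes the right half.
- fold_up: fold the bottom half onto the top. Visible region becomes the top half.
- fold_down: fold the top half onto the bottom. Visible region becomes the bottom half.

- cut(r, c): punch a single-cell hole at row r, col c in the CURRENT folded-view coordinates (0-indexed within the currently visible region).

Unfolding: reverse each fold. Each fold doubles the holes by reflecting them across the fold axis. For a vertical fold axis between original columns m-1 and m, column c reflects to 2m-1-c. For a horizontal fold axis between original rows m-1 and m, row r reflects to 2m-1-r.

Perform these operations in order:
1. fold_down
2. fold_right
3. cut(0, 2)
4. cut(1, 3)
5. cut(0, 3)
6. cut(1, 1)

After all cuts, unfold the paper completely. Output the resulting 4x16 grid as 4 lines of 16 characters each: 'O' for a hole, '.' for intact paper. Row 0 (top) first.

Answer: ....O.O..O.O....
....OO....OO....
....OO....OO....
....O.O..O.O....

Derivation:
Op 1 fold_down: fold axis h@2; visible region now rows[2,4) x cols[0,16) = 2x16
Op 2 fold_right: fold axis v@8; visible region now rows[2,4) x cols[8,16) = 2x8
Op 3 cut(0, 2): punch at orig (2,10); cuts so far [(2, 10)]; region rows[2,4) x cols[8,16) = 2x8
Op 4 cut(1, 3): punch at orig (3,11); cuts so far [(2, 10), (3, 11)]; region rows[2,4) x cols[8,16) = 2x8
Op 5 cut(0, 3): punch at orig (2,11); cuts so far [(2, 10), (2, 11), (3, 11)]; region rows[2,4) x cols[8,16) = 2x8
Op 6 cut(1, 1): punch at orig (3,9); cuts so far [(2, 10), (2, 11), (3, 9), (3, 11)]; region rows[2,4) x cols[8,16) = 2x8
Unfold 1 (reflect across v@8): 8 holes -> [(2, 4), (2, 5), (2, 10), (2, 11), (3, 4), (3, 6), (3, 9), (3, 11)]
Unfold 2 (reflect across h@2): 16 holes -> [(0, 4), (0, 6), (0, 9), (0, 11), (1, 4), (1, 5), (1, 10), (1, 11), (2, 4), (2, 5), (2, 10), (2, 11), (3, 4), (3, 6), (3, 9), (3, 11)]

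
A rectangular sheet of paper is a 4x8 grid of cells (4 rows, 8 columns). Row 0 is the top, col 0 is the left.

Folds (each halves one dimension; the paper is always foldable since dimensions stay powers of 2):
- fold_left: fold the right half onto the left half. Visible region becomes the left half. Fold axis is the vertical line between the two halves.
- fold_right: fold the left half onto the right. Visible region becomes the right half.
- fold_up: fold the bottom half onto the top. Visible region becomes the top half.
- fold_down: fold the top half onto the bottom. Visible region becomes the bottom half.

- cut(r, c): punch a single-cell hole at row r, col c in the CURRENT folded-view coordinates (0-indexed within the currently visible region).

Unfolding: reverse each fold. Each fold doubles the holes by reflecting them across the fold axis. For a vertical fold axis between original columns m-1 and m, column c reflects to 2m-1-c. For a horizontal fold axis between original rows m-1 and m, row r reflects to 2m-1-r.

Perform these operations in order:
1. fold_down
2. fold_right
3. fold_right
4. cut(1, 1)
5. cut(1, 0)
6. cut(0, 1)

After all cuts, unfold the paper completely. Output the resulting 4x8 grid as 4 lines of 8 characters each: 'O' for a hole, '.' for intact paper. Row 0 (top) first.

Answer: OOOOOOOO
O..OO..O
O..OO..O
OOOOOOOO

Derivation:
Op 1 fold_down: fold axis h@2; visible region now rows[2,4) x cols[0,8) = 2x8
Op 2 fold_right: fold axis v@4; visible region now rows[2,4) x cols[4,8) = 2x4
Op 3 fold_right: fold axis v@6; visible region now rows[2,4) x cols[6,8) = 2x2
Op 4 cut(1, 1): punch at orig (3,7); cuts so far [(3, 7)]; region rows[2,4) x cols[6,8) = 2x2
Op 5 cut(1, 0): punch at orig (3,6); cuts so far [(3, 6), (3, 7)]; region rows[2,4) x cols[6,8) = 2x2
Op 6 cut(0, 1): punch at orig (2,7); cuts so far [(2, 7), (3, 6), (3, 7)]; region rows[2,4) x cols[6,8) = 2x2
Unfold 1 (reflect across v@6): 6 holes -> [(2, 4), (2, 7), (3, 4), (3, 5), (3, 6), (3, 7)]
Unfold 2 (reflect across v@4): 12 holes -> [(2, 0), (2, 3), (2, 4), (2, 7), (3, 0), (3, 1), (3, 2), (3, 3), (3, 4), (3, 5), (3, 6), (3, 7)]
Unfold 3 (reflect across h@2): 24 holes -> [(0, 0), (0, 1), (0, 2), (0, 3), (0, 4), (0, 5), (0, 6), (0, 7), (1, 0), (1, 3), (1, 4), (1, 7), (2, 0), (2, 3), (2, 4), (2, 7), (3, 0), (3, 1), (3, 2), (3, 3), (3, 4), (3, 5), (3, 6), (3, 7)]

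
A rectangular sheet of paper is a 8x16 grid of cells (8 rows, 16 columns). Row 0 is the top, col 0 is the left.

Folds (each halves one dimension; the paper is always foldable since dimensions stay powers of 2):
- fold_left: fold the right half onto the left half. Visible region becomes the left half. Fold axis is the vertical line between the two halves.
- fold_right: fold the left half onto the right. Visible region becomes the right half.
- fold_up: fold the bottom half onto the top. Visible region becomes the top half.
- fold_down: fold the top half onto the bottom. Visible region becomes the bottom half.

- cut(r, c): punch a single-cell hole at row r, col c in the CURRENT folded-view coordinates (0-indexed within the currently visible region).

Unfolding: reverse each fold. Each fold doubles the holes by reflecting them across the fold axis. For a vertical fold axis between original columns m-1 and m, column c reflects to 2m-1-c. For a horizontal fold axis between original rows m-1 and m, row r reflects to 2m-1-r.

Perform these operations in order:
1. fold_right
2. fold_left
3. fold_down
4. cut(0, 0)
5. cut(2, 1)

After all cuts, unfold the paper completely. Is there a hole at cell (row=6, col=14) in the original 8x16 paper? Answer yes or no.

Answer: yes

Derivation:
Op 1 fold_right: fold axis v@8; visible region now rows[0,8) x cols[8,16) = 8x8
Op 2 fold_left: fold axis v@12; visible region now rows[0,8) x cols[8,12) = 8x4
Op 3 fold_down: fold axis h@4; visible region now rows[4,8) x cols[8,12) = 4x4
Op 4 cut(0, 0): punch at orig (4,8); cuts so far [(4, 8)]; region rows[4,8) x cols[8,12) = 4x4
Op 5 cut(2, 1): punch at orig (6,9); cuts so far [(4, 8), (6, 9)]; region rows[4,8) x cols[8,12) = 4x4
Unfold 1 (reflect across h@4): 4 holes -> [(1, 9), (3, 8), (4, 8), (6, 9)]
Unfold 2 (reflect across v@12): 8 holes -> [(1, 9), (1, 14), (3, 8), (3, 15), (4, 8), (4, 15), (6, 9), (6, 14)]
Unfold 3 (reflect across v@8): 16 holes -> [(1, 1), (1, 6), (1, 9), (1, 14), (3, 0), (3, 7), (3, 8), (3, 15), (4, 0), (4, 7), (4, 8), (4, 15), (6, 1), (6, 6), (6, 9), (6, 14)]
Holes: [(1, 1), (1, 6), (1, 9), (1, 14), (3, 0), (3, 7), (3, 8), (3, 15), (4, 0), (4, 7), (4, 8), (4, 15), (6, 1), (6, 6), (6, 9), (6, 14)]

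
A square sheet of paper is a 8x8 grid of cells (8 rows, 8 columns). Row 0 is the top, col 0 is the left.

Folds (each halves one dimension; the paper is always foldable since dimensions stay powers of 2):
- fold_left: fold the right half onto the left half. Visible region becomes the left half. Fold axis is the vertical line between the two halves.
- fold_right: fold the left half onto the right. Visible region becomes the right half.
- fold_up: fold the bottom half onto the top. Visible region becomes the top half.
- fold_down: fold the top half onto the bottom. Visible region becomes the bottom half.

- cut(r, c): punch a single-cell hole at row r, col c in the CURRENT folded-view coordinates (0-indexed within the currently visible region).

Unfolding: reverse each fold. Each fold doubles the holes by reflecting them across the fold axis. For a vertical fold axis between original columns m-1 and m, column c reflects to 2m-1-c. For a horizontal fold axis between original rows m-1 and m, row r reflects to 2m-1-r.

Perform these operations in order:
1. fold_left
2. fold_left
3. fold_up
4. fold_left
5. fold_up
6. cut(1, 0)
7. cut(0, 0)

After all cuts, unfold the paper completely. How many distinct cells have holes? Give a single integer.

Answer: 64

Derivation:
Op 1 fold_left: fold axis v@4; visible region now rows[0,8) x cols[0,4) = 8x4
Op 2 fold_left: fold axis v@2; visible region now rows[0,8) x cols[0,2) = 8x2
Op 3 fold_up: fold axis h@4; visible region now rows[0,4) x cols[0,2) = 4x2
Op 4 fold_left: fold axis v@1; visible region now rows[0,4) x cols[0,1) = 4x1
Op 5 fold_up: fold axis h@2; visible region now rows[0,2) x cols[0,1) = 2x1
Op 6 cut(1, 0): punch at orig (1,0); cuts so far [(1, 0)]; region rows[0,2) x cols[0,1) = 2x1
Op 7 cut(0, 0): punch at orig (0,0); cuts so far [(0, 0), (1, 0)]; region rows[0,2) x cols[0,1) = 2x1
Unfold 1 (reflect across h@2): 4 holes -> [(0, 0), (1, 0), (2, 0), (3, 0)]
Unfold 2 (reflect across v@1): 8 holes -> [(0, 0), (0, 1), (1, 0), (1, 1), (2, 0), (2, 1), (3, 0), (3, 1)]
Unfold 3 (reflect across h@4): 16 holes -> [(0, 0), (0, 1), (1, 0), (1, 1), (2, 0), (2, 1), (3, 0), (3, 1), (4, 0), (4, 1), (5, 0), (5, 1), (6, 0), (6, 1), (7, 0), (7, 1)]
Unfold 4 (reflect across v@2): 32 holes -> [(0, 0), (0, 1), (0, 2), (0, 3), (1, 0), (1, 1), (1, 2), (1, 3), (2, 0), (2, 1), (2, 2), (2, 3), (3, 0), (3, 1), (3, 2), (3, 3), (4, 0), (4, 1), (4, 2), (4, 3), (5, 0), (5, 1), (5, 2), (5, 3), (6, 0), (6, 1), (6, 2), (6, 3), (7, 0), (7, 1), (7, 2), (7, 3)]
Unfold 5 (reflect across v@4): 64 holes -> [(0, 0), (0, 1), (0, 2), (0, 3), (0, 4), (0, 5), (0, 6), (0, 7), (1, 0), (1, 1), (1, 2), (1, 3), (1, 4), (1, 5), (1, 6), (1, 7), (2, 0), (2, 1), (2, 2), (2, 3), (2, 4), (2, 5), (2, 6), (2, 7), (3, 0), (3, 1), (3, 2), (3, 3), (3, 4), (3, 5), (3, 6), (3, 7), (4, 0), (4, 1), (4, 2), (4, 3), (4, 4), (4, 5), (4, 6), (4, 7), (5, 0), (5, 1), (5, 2), (5, 3), (5, 4), (5, 5), (5, 6), (5, 7), (6, 0), (6, 1), (6, 2), (6, 3), (6, 4), (6, 5), (6, 6), (6, 7), (7, 0), (7, 1), (7, 2), (7, 3), (7, 4), (7, 5), (7, 6), (7, 7)]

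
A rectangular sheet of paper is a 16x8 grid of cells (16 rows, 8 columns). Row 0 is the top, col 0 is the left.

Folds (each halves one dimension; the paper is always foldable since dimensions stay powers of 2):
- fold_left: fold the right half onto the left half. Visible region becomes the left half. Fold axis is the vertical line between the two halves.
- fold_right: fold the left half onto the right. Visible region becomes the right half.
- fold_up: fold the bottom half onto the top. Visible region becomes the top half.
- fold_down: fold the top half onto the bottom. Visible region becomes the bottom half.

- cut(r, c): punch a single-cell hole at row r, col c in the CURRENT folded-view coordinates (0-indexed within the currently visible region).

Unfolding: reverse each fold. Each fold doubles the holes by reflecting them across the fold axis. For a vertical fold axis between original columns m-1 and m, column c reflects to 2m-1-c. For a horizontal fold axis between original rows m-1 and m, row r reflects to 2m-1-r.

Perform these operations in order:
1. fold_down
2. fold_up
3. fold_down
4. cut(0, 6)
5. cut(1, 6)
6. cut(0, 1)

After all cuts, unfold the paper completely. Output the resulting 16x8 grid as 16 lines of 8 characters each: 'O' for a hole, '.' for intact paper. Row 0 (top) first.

Op 1 fold_down: fold axis h@8; visible region now rows[8,16) x cols[0,8) = 8x8
Op 2 fold_up: fold axis h@12; visible region now rows[8,12) x cols[0,8) = 4x8
Op 3 fold_down: fold axis h@10; visible region now rows[10,12) x cols[0,8) = 2x8
Op 4 cut(0, 6): punch at orig (10,6); cuts so far [(10, 6)]; region rows[10,12) x cols[0,8) = 2x8
Op 5 cut(1, 6): punch at orig (11,6); cuts so far [(10, 6), (11, 6)]; region rows[10,12) x cols[0,8) = 2x8
Op 6 cut(0, 1): punch at orig (10,1); cuts so far [(10, 1), (10, 6), (11, 6)]; region rows[10,12) x cols[0,8) = 2x8
Unfold 1 (reflect across h@10): 6 holes -> [(8, 6), (9, 1), (9, 6), (10, 1), (10, 6), (11, 6)]
Unfold 2 (reflect across h@12): 12 holes -> [(8, 6), (9, 1), (9, 6), (10, 1), (10, 6), (11, 6), (12, 6), (13, 1), (13, 6), (14, 1), (14, 6), (15, 6)]
Unfold 3 (reflect across h@8): 24 holes -> [(0, 6), (1, 1), (1, 6), (2, 1), (2, 6), (3, 6), (4, 6), (5, 1), (5, 6), (6, 1), (6, 6), (7, 6), (8, 6), (9, 1), (9, 6), (10, 1), (10, 6), (11, 6), (12, 6), (13, 1), (13, 6), (14, 1), (14, 6), (15, 6)]

Answer: ......O.
.O....O.
.O....O.
......O.
......O.
.O....O.
.O....O.
......O.
......O.
.O....O.
.O....O.
......O.
......O.
.O....O.
.O....O.
......O.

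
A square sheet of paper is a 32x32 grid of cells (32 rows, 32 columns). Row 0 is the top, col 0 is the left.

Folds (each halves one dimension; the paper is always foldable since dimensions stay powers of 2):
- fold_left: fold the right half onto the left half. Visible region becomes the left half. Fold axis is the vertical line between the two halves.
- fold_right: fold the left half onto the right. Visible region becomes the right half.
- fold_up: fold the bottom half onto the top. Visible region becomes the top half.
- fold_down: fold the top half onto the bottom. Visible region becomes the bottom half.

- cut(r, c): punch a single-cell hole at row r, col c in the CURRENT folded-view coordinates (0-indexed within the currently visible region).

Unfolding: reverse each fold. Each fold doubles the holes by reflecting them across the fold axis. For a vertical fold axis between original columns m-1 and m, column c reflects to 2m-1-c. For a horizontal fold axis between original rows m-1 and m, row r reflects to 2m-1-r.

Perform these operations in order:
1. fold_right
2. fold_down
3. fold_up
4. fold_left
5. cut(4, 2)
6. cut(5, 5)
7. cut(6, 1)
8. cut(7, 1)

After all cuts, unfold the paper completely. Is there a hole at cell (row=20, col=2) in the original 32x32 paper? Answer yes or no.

Answer: yes

Derivation:
Op 1 fold_right: fold axis v@16; visible region now rows[0,32) x cols[16,32) = 32x16
Op 2 fold_down: fold axis h@16; visible region now rows[16,32) x cols[16,32) = 16x16
Op 3 fold_up: fold axis h@24; visible region now rows[16,24) x cols[16,32) = 8x16
Op 4 fold_left: fold axis v@24; visible region now rows[16,24) x cols[16,24) = 8x8
Op 5 cut(4, 2): punch at orig (20,18); cuts so far [(20, 18)]; region rows[16,24) x cols[16,24) = 8x8
Op 6 cut(5, 5): punch at orig (21,21); cuts so far [(20, 18), (21, 21)]; region rows[16,24) x cols[16,24) = 8x8
Op 7 cut(6, 1): punch at orig (22,17); cuts so far [(20, 18), (21, 21), (22, 17)]; region rows[16,24) x cols[16,24) = 8x8
Op 8 cut(7, 1): punch at orig (23,17); cuts so far [(20, 18), (21, 21), (22, 17), (23, 17)]; region rows[16,24) x cols[16,24) = 8x8
Unfold 1 (reflect across v@24): 8 holes -> [(20, 18), (20, 29), (21, 21), (21, 26), (22, 17), (22, 30), (23, 17), (23, 30)]
Unfold 2 (reflect across h@24): 16 holes -> [(20, 18), (20, 29), (21, 21), (21, 26), (22, 17), (22, 30), (23, 17), (23, 30), (24, 17), (24, 30), (25, 17), (25, 30), (26, 21), (26, 26), (27, 18), (27, 29)]
Unfold 3 (reflect across h@16): 32 holes -> [(4, 18), (4, 29), (5, 21), (5, 26), (6, 17), (6, 30), (7, 17), (7, 30), (8, 17), (8, 30), (9, 17), (9, 30), (10, 21), (10, 26), (11, 18), (11, 29), (20, 18), (20, 29), (21, 21), (21, 26), (22, 17), (22, 30), (23, 17), (23, 30), (24, 17), (24, 30), (25, 17), (25, 30), (26, 21), (26, 26), (27, 18), (27, 29)]
Unfold 4 (reflect across v@16): 64 holes -> [(4, 2), (4, 13), (4, 18), (4, 29), (5, 5), (5, 10), (5, 21), (5, 26), (6, 1), (6, 14), (6, 17), (6, 30), (7, 1), (7, 14), (7, 17), (7, 30), (8, 1), (8, 14), (8, 17), (8, 30), (9, 1), (9, 14), (9, 17), (9, 30), (10, 5), (10, 10), (10, 21), (10, 26), (11, 2), (11, 13), (11, 18), (11, 29), (20, 2), (20, 13), (20, 18), (20, 29), (21, 5), (21, 10), (21, 21), (21, 26), (22, 1), (22, 14), (22, 17), (22, 30), (23, 1), (23, 14), (23, 17), (23, 30), (24, 1), (24, 14), (24, 17), (24, 30), (25, 1), (25, 14), (25, 17), (25, 30), (26, 5), (26, 10), (26, 21), (26, 26), (27, 2), (27, 13), (27, 18), (27, 29)]
Holes: [(4, 2), (4, 13), (4, 18), (4, 29), (5, 5), (5, 10), (5, 21), (5, 26), (6, 1), (6, 14), (6, 17), (6, 30), (7, 1), (7, 14), (7, 17), (7, 30), (8, 1), (8, 14), (8, 17), (8, 30), (9, 1), (9, 14), (9, 17), (9, 30), (10, 5), (10, 10), (10, 21), (10, 26), (11, 2), (11, 13), (11, 18), (11, 29), (20, 2), (20, 13), (20, 18), (20, 29), (21, 5), (21, 10), (21, 21), (21, 26), (22, 1), (22, 14), (22, 17), (22, 30), (23, 1), (23, 14), (23, 17), (23, 30), (24, 1), (24, 14), (24, 17), (24, 30), (25, 1), (25, 14), (25, 17), (25, 30), (26, 5), (26, 10), (26, 21), (26, 26), (27, 2), (27, 13), (27, 18), (27, 29)]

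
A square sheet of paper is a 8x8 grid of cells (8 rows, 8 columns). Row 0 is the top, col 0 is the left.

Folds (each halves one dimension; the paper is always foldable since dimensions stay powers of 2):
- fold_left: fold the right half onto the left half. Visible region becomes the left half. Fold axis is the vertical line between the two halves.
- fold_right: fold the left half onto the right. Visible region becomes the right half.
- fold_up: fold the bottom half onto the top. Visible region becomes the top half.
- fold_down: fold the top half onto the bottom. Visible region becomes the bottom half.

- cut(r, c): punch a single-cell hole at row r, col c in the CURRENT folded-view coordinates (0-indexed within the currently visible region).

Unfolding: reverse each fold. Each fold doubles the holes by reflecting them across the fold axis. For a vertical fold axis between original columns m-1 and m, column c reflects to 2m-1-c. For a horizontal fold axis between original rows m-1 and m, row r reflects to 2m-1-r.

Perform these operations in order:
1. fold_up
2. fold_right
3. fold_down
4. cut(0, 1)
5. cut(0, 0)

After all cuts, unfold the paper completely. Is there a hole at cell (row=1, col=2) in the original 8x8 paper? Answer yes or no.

Op 1 fold_up: fold axis h@4; visible region now rows[0,4) x cols[0,8) = 4x8
Op 2 fold_right: fold axis v@4; visible region now rows[0,4) x cols[4,8) = 4x4
Op 3 fold_down: fold axis h@2; visible region now rows[2,4) x cols[4,8) = 2x4
Op 4 cut(0, 1): punch at orig (2,5); cuts so far [(2, 5)]; region rows[2,4) x cols[4,8) = 2x4
Op 5 cut(0, 0): punch at orig (2,4); cuts so far [(2, 4), (2, 5)]; region rows[2,4) x cols[4,8) = 2x4
Unfold 1 (reflect across h@2): 4 holes -> [(1, 4), (1, 5), (2, 4), (2, 5)]
Unfold 2 (reflect across v@4): 8 holes -> [(1, 2), (1, 3), (1, 4), (1, 5), (2, 2), (2, 3), (2, 4), (2, 5)]
Unfold 3 (reflect across h@4): 16 holes -> [(1, 2), (1, 3), (1, 4), (1, 5), (2, 2), (2, 3), (2, 4), (2, 5), (5, 2), (5, 3), (5, 4), (5, 5), (6, 2), (6, 3), (6, 4), (6, 5)]
Holes: [(1, 2), (1, 3), (1, 4), (1, 5), (2, 2), (2, 3), (2, 4), (2, 5), (5, 2), (5, 3), (5, 4), (5, 5), (6, 2), (6, 3), (6, 4), (6, 5)]

Answer: yes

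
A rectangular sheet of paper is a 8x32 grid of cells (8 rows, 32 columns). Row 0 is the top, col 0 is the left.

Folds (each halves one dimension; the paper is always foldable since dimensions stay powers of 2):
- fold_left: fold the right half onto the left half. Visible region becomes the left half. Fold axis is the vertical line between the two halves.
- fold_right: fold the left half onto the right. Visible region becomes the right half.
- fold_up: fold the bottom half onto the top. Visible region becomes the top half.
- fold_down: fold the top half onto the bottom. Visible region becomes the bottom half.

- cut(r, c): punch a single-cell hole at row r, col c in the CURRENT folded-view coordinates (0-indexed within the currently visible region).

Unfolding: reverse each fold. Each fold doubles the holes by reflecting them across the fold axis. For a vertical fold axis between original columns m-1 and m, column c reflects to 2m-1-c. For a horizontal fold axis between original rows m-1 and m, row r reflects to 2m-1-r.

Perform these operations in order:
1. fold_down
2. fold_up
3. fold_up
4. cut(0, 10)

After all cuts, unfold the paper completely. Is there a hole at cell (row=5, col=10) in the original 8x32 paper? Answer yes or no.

Op 1 fold_down: fold axis h@4; visible region now rows[4,8) x cols[0,32) = 4x32
Op 2 fold_up: fold axis h@6; visible region now rows[4,6) x cols[0,32) = 2x32
Op 3 fold_up: fold axis h@5; visible region now rows[4,5) x cols[0,32) = 1x32
Op 4 cut(0, 10): punch at orig (4,10); cuts so far [(4, 10)]; region rows[4,5) x cols[0,32) = 1x32
Unfold 1 (reflect across h@5): 2 holes -> [(4, 10), (5, 10)]
Unfold 2 (reflect across h@6): 4 holes -> [(4, 10), (5, 10), (6, 10), (7, 10)]
Unfold 3 (reflect across h@4): 8 holes -> [(0, 10), (1, 10), (2, 10), (3, 10), (4, 10), (5, 10), (6, 10), (7, 10)]
Holes: [(0, 10), (1, 10), (2, 10), (3, 10), (4, 10), (5, 10), (6, 10), (7, 10)]

Answer: yes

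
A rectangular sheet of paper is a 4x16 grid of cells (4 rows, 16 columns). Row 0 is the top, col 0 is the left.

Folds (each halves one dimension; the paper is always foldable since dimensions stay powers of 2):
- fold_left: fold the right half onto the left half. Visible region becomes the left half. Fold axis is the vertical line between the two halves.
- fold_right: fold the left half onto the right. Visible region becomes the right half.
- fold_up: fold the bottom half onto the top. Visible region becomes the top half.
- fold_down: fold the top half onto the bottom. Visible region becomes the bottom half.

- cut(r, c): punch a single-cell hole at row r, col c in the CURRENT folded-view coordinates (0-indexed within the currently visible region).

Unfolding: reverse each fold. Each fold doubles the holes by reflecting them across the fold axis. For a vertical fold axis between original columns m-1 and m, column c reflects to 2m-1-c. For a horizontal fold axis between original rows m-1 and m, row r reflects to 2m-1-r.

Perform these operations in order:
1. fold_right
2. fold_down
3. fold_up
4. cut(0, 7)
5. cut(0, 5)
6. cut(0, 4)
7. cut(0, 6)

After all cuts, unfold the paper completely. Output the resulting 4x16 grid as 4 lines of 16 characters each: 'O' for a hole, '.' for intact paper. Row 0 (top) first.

Op 1 fold_right: fold axis v@8; visible region now rows[0,4) x cols[8,16) = 4x8
Op 2 fold_down: fold axis h@2; visible region now rows[2,4) x cols[8,16) = 2x8
Op 3 fold_up: fold axis h@3; visible region now rows[2,3) x cols[8,16) = 1x8
Op 4 cut(0, 7): punch at orig (2,15); cuts so far [(2, 15)]; region rows[2,3) x cols[8,16) = 1x8
Op 5 cut(0, 5): punch at orig (2,13); cuts so far [(2, 13), (2, 15)]; region rows[2,3) x cols[8,16) = 1x8
Op 6 cut(0, 4): punch at orig (2,12); cuts so far [(2, 12), (2, 13), (2, 15)]; region rows[2,3) x cols[8,16) = 1x8
Op 7 cut(0, 6): punch at orig (2,14); cuts so far [(2, 12), (2, 13), (2, 14), (2, 15)]; region rows[2,3) x cols[8,16) = 1x8
Unfold 1 (reflect across h@3): 8 holes -> [(2, 12), (2, 13), (2, 14), (2, 15), (3, 12), (3, 13), (3, 14), (3, 15)]
Unfold 2 (reflect across h@2): 16 holes -> [(0, 12), (0, 13), (0, 14), (0, 15), (1, 12), (1, 13), (1, 14), (1, 15), (2, 12), (2, 13), (2, 14), (2, 15), (3, 12), (3, 13), (3, 14), (3, 15)]
Unfold 3 (reflect across v@8): 32 holes -> [(0, 0), (0, 1), (0, 2), (0, 3), (0, 12), (0, 13), (0, 14), (0, 15), (1, 0), (1, 1), (1, 2), (1, 3), (1, 12), (1, 13), (1, 14), (1, 15), (2, 0), (2, 1), (2, 2), (2, 3), (2, 12), (2, 13), (2, 14), (2, 15), (3, 0), (3, 1), (3, 2), (3, 3), (3, 12), (3, 13), (3, 14), (3, 15)]

Answer: OOOO........OOOO
OOOO........OOOO
OOOO........OOOO
OOOO........OOOO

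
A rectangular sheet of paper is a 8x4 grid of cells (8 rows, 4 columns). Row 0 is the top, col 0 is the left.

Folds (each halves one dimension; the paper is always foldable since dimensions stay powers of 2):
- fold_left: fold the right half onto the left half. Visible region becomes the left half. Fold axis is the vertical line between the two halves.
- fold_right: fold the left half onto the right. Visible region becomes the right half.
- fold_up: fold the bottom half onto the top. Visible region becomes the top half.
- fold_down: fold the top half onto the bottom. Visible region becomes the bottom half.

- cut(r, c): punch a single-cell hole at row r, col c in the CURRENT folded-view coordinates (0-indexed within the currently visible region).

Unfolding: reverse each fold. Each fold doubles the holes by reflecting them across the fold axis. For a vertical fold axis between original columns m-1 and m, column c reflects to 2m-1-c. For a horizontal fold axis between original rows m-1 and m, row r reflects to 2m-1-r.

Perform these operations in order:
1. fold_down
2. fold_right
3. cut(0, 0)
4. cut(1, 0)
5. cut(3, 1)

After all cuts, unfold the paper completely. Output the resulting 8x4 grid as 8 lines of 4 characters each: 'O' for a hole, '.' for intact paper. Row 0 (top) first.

Op 1 fold_down: fold axis h@4; visible region now rows[4,8) x cols[0,4) = 4x4
Op 2 fold_right: fold axis v@2; visible region now rows[4,8) x cols[2,4) = 4x2
Op 3 cut(0, 0): punch at orig (4,2); cuts so far [(4, 2)]; region rows[4,8) x cols[2,4) = 4x2
Op 4 cut(1, 0): punch at orig (5,2); cuts so far [(4, 2), (5, 2)]; region rows[4,8) x cols[2,4) = 4x2
Op 5 cut(3, 1): punch at orig (7,3); cuts so far [(4, 2), (5, 2), (7, 3)]; region rows[4,8) x cols[2,4) = 4x2
Unfold 1 (reflect across v@2): 6 holes -> [(4, 1), (4, 2), (5, 1), (5, 2), (7, 0), (7, 3)]
Unfold 2 (reflect across h@4): 12 holes -> [(0, 0), (0, 3), (2, 1), (2, 2), (3, 1), (3, 2), (4, 1), (4, 2), (5, 1), (5, 2), (7, 0), (7, 3)]

Answer: O..O
....
.OO.
.OO.
.OO.
.OO.
....
O..O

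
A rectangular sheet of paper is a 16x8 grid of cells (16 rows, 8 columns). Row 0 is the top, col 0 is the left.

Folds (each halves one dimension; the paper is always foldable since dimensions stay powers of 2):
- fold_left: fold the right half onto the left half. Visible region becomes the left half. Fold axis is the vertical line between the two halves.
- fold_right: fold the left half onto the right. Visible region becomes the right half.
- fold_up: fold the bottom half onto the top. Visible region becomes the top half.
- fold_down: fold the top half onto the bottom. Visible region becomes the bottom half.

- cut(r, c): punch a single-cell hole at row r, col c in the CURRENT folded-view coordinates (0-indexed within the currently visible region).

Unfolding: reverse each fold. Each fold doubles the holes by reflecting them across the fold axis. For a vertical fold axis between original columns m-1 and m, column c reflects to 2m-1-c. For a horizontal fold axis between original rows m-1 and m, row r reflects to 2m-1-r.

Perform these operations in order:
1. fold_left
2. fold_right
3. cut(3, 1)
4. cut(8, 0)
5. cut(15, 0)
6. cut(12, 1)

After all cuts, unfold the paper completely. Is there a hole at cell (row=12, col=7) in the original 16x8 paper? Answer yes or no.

Op 1 fold_left: fold axis v@4; visible region now rows[0,16) x cols[0,4) = 16x4
Op 2 fold_right: fold axis v@2; visible region now rows[0,16) x cols[2,4) = 16x2
Op 3 cut(3, 1): punch at orig (3,3); cuts so far [(3, 3)]; region rows[0,16) x cols[2,4) = 16x2
Op 4 cut(8, 0): punch at orig (8,2); cuts so far [(3, 3), (8, 2)]; region rows[0,16) x cols[2,4) = 16x2
Op 5 cut(15, 0): punch at orig (15,2); cuts so far [(3, 3), (8, 2), (15, 2)]; region rows[0,16) x cols[2,4) = 16x2
Op 6 cut(12, 1): punch at orig (12,3); cuts so far [(3, 3), (8, 2), (12, 3), (15, 2)]; region rows[0,16) x cols[2,4) = 16x2
Unfold 1 (reflect across v@2): 8 holes -> [(3, 0), (3, 3), (8, 1), (8, 2), (12, 0), (12, 3), (15, 1), (15, 2)]
Unfold 2 (reflect across v@4): 16 holes -> [(3, 0), (3, 3), (3, 4), (3, 7), (8, 1), (8, 2), (8, 5), (8, 6), (12, 0), (12, 3), (12, 4), (12, 7), (15, 1), (15, 2), (15, 5), (15, 6)]
Holes: [(3, 0), (3, 3), (3, 4), (3, 7), (8, 1), (8, 2), (8, 5), (8, 6), (12, 0), (12, 3), (12, 4), (12, 7), (15, 1), (15, 2), (15, 5), (15, 6)]

Answer: yes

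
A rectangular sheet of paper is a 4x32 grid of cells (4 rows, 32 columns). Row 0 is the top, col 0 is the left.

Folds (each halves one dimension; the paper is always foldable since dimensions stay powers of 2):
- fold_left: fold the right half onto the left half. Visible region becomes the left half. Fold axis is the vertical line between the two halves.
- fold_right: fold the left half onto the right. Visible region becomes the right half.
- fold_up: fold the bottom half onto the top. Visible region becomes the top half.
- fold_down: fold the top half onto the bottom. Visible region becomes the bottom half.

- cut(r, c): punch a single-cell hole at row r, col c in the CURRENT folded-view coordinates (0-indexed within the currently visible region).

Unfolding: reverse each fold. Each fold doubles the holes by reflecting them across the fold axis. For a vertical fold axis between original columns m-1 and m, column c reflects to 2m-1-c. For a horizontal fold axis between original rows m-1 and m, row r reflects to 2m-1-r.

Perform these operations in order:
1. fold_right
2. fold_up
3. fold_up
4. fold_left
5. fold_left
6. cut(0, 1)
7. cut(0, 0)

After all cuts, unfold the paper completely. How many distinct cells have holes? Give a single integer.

Answer: 64

Derivation:
Op 1 fold_right: fold axis v@16; visible region now rows[0,4) x cols[16,32) = 4x16
Op 2 fold_up: fold axis h@2; visible region now rows[0,2) x cols[16,32) = 2x16
Op 3 fold_up: fold axis h@1; visible region now rows[0,1) x cols[16,32) = 1x16
Op 4 fold_left: fold axis v@24; visible region now rows[0,1) x cols[16,24) = 1x8
Op 5 fold_left: fold axis v@20; visible region now rows[0,1) x cols[16,20) = 1x4
Op 6 cut(0, 1): punch at orig (0,17); cuts so far [(0, 17)]; region rows[0,1) x cols[16,20) = 1x4
Op 7 cut(0, 0): punch at orig (0,16); cuts so far [(0, 16), (0, 17)]; region rows[0,1) x cols[16,20) = 1x4
Unfold 1 (reflect across v@20): 4 holes -> [(0, 16), (0, 17), (0, 22), (0, 23)]
Unfold 2 (reflect across v@24): 8 holes -> [(0, 16), (0, 17), (0, 22), (0, 23), (0, 24), (0, 25), (0, 30), (0, 31)]
Unfold 3 (reflect across h@1): 16 holes -> [(0, 16), (0, 17), (0, 22), (0, 23), (0, 24), (0, 25), (0, 30), (0, 31), (1, 16), (1, 17), (1, 22), (1, 23), (1, 24), (1, 25), (1, 30), (1, 31)]
Unfold 4 (reflect across h@2): 32 holes -> [(0, 16), (0, 17), (0, 22), (0, 23), (0, 24), (0, 25), (0, 30), (0, 31), (1, 16), (1, 17), (1, 22), (1, 23), (1, 24), (1, 25), (1, 30), (1, 31), (2, 16), (2, 17), (2, 22), (2, 23), (2, 24), (2, 25), (2, 30), (2, 31), (3, 16), (3, 17), (3, 22), (3, 23), (3, 24), (3, 25), (3, 30), (3, 31)]
Unfold 5 (reflect across v@16): 64 holes -> [(0, 0), (0, 1), (0, 6), (0, 7), (0, 8), (0, 9), (0, 14), (0, 15), (0, 16), (0, 17), (0, 22), (0, 23), (0, 24), (0, 25), (0, 30), (0, 31), (1, 0), (1, 1), (1, 6), (1, 7), (1, 8), (1, 9), (1, 14), (1, 15), (1, 16), (1, 17), (1, 22), (1, 23), (1, 24), (1, 25), (1, 30), (1, 31), (2, 0), (2, 1), (2, 6), (2, 7), (2, 8), (2, 9), (2, 14), (2, 15), (2, 16), (2, 17), (2, 22), (2, 23), (2, 24), (2, 25), (2, 30), (2, 31), (3, 0), (3, 1), (3, 6), (3, 7), (3, 8), (3, 9), (3, 14), (3, 15), (3, 16), (3, 17), (3, 22), (3, 23), (3, 24), (3, 25), (3, 30), (3, 31)]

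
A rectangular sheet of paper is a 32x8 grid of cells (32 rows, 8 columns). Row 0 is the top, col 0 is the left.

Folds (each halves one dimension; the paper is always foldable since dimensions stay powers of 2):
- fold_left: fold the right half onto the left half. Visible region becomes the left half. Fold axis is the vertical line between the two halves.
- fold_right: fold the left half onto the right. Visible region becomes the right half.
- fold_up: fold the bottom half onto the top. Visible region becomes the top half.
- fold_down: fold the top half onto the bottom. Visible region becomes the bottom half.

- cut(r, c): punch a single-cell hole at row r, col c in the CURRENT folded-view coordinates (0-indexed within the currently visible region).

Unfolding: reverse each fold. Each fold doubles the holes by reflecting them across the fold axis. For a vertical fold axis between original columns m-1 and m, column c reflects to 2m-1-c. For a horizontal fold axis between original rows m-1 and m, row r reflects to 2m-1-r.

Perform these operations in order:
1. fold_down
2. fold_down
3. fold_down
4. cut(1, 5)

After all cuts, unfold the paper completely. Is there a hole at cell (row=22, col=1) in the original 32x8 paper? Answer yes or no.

Op 1 fold_down: fold axis h@16; visible region now rows[16,32) x cols[0,8) = 16x8
Op 2 fold_down: fold axis h@24; visible region now rows[24,32) x cols[0,8) = 8x8
Op 3 fold_down: fold axis h@28; visible region now rows[28,32) x cols[0,8) = 4x8
Op 4 cut(1, 5): punch at orig (29,5); cuts so far [(29, 5)]; region rows[28,32) x cols[0,8) = 4x8
Unfold 1 (reflect across h@28): 2 holes -> [(26, 5), (29, 5)]
Unfold 2 (reflect across h@24): 4 holes -> [(18, 5), (21, 5), (26, 5), (29, 5)]
Unfold 3 (reflect across h@16): 8 holes -> [(2, 5), (5, 5), (10, 5), (13, 5), (18, 5), (21, 5), (26, 5), (29, 5)]
Holes: [(2, 5), (5, 5), (10, 5), (13, 5), (18, 5), (21, 5), (26, 5), (29, 5)]

Answer: no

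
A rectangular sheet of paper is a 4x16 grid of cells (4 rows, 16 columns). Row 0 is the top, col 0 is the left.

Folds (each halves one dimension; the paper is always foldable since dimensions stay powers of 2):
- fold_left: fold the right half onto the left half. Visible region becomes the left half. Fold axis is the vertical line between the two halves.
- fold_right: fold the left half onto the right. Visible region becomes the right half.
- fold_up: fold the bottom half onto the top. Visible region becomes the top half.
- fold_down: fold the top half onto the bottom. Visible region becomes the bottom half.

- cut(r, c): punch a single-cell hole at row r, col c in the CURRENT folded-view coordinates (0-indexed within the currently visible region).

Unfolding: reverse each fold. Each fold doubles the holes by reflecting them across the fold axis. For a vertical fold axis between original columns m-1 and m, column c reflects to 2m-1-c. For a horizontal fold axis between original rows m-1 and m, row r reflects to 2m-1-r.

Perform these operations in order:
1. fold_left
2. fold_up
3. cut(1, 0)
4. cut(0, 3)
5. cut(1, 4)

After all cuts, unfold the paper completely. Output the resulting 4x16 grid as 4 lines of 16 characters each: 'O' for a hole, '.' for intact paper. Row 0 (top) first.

Answer: ...O........O...
O...O......O...O
O...O......O...O
...O........O...

Derivation:
Op 1 fold_left: fold axis v@8; visible region now rows[0,4) x cols[0,8) = 4x8
Op 2 fold_up: fold axis h@2; visible region now rows[0,2) x cols[0,8) = 2x8
Op 3 cut(1, 0): punch at orig (1,0); cuts so far [(1, 0)]; region rows[0,2) x cols[0,8) = 2x8
Op 4 cut(0, 3): punch at orig (0,3); cuts so far [(0, 3), (1, 0)]; region rows[0,2) x cols[0,8) = 2x8
Op 5 cut(1, 4): punch at orig (1,4); cuts so far [(0, 3), (1, 0), (1, 4)]; region rows[0,2) x cols[0,8) = 2x8
Unfold 1 (reflect across h@2): 6 holes -> [(0, 3), (1, 0), (1, 4), (2, 0), (2, 4), (3, 3)]
Unfold 2 (reflect across v@8): 12 holes -> [(0, 3), (0, 12), (1, 0), (1, 4), (1, 11), (1, 15), (2, 0), (2, 4), (2, 11), (2, 15), (3, 3), (3, 12)]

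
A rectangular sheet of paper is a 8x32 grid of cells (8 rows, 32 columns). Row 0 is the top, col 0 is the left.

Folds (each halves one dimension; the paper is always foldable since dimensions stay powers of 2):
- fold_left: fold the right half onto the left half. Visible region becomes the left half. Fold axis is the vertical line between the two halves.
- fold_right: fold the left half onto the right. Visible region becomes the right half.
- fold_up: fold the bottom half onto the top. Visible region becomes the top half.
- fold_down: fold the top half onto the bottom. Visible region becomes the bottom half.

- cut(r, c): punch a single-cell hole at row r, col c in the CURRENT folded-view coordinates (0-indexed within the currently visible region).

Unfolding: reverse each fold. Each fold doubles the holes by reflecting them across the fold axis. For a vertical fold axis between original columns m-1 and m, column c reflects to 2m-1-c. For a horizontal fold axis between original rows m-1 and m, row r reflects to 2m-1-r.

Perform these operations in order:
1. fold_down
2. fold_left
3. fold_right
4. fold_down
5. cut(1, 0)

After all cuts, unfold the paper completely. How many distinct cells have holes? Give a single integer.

Op 1 fold_down: fold axis h@4; visible region now rows[4,8) x cols[0,32) = 4x32
Op 2 fold_left: fold axis v@16; visible region now rows[4,8) x cols[0,16) = 4x16
Op 3 fold_right: fold axis v@8; visible region now rows[4,8) x cols[8,16) = 4x8
Op 4 fold_down: fold axis h@6; visible region now rows[6,8) x cols[8,16) = 2x8
Op 5 cut(1, 0): punch at orig (7,8); cuts so far [(7, 8)]; region rows[6,8) x cols[8,16) = 2x8
Unfold 1 (reflect across h@6): 2 holes -> [(4, 8), (7, 8)]
Unfold 2 (reflect across v@8): 4 holes -> [(4, 7), (4, 8), (7, 7), (7, 8)]
Unfold 3 (reflect across v@16): 8 holes -> [(4, 7), (4, 8), (4, 23), (4, 24), (7, 7), (7, 8), (7, 23), (7, 24)]
Unfold 4 (reflect across h@4): 16 holes -> [(0, 7), (0, 8), (0, 23), (0, 24), (3, 7), (3, 8), (3, 23), (3, 24), (4, 7), (4, 8), (4, 23), (4, 24), (7, 7), (7, 8), (7, 23), (7, 24)]

Answer: 16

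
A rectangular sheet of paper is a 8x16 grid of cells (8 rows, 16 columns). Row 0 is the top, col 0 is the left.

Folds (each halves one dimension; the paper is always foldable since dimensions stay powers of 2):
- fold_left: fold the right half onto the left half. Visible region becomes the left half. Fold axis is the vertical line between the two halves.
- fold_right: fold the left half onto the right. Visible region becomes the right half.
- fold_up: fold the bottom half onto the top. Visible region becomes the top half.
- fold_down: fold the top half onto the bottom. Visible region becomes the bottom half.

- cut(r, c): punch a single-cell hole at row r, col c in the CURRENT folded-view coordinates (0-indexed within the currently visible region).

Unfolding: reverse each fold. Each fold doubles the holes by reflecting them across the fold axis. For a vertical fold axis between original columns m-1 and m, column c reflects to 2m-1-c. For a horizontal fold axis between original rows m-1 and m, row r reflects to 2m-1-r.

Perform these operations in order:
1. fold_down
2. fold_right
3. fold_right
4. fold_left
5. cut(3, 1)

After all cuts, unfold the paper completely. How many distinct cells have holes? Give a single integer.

Op 1 fold_down: fold axis h@4; visible region now rows[4,8) x cols[0,16) = 4x16
Op 2 fold_right: fold axis v@8; visible region now rows[4,8) x cols[8,16) = 4x8
Op 3 fold_right: fold axis v@12; visible region now rows[4,8) x cols[12,16) = 4x4
Op 4 fold_left: fold axis v@14; visible region now rows[4,8) x cols[12,14) = 4x2
Op 5 cut(3, 1): punch at orig (7,13); cuts so far [(7, 13)]; region rows[4,8) x cols[12,14) = 4x2
Unfold 1 (reflect across v@14): 2 holes -> [(7, 13), (7, 14)]
Unfold 2 (reflect across v@12): 4 holes -> [(7, 9), (7, 10), (7, 13), (7, 14)]
Unfold 3 (reflect across v@8): 8 holes -> [(7, 1), (7, 2), (7, 5), (7, 6), (7, 9), (7, 10), (7, 13), (7, 14)]
Unfold 4 (reflect across h@4): 16 holes -> [(0, 1), (0, 2), (0, 5), (0, 6), (0, 9), (0, 10), (0, 13), (0, 14), (7, 1), (7, 2), (7, 5), (7, 6), (7, 9), (7, 10), (7, 13), (7, 14)]

Answer: 16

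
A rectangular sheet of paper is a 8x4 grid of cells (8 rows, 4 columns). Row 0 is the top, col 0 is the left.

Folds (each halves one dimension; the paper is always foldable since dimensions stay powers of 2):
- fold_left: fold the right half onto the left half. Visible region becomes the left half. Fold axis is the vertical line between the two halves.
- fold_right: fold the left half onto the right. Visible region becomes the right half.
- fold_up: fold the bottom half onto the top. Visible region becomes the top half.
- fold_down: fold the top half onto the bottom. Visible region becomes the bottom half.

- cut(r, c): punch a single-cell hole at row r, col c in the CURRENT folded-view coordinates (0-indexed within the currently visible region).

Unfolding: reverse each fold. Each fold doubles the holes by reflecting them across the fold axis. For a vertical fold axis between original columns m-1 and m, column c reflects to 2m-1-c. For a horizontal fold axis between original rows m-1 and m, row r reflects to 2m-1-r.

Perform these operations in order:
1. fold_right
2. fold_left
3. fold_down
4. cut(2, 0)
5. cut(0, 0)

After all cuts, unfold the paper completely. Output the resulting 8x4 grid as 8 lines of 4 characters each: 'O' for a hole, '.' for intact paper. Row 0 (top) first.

Answer: ....
OOOO
....
OOOO
OOOO
....
OOOO
....

Derivation:
Op 1 fold_right: fold axis v@2; visible region now rows[0,8) x cols[2,4) = 8x2
Op 2 fold_left: fold axis v@3; visible region now rows[0,8) x cols[2,3) = 8x1
Op 3 fold_down: fold axis h@4; visible region now rows[4,8) x cols[2,3) = 4x1
Op 4 cut(2, 0): punch at orig (6,2); cuts so far [(6, 2)]; region rows[4,8) x cols[2,3) = 4x1
Op 5 cut(0, 0): punch at orig (4,2); cuts so far [(4, 2), (6, 2)]; region rows[4,8) x cols[2,3) = 4x1
Unfold 1 (reflect across h@4): 4 holes -> [(1, 2), (3, 2), (4, 2), (6, 2)]
Unfold 2 (reflect across v@3): 8 holes -> [(1, 2), (1, 3), (3, 2), (3, 3), (4, 2), (4, 3), (6, 2), (6, 3)]
Unfold 3 (reflect across v@2): 16 holes -> [(1, 0), (1, 1), (1, 2), (1, 3), (3, 0), (3, 1), (3, 2), (3, 3), (4, 0), (4, 1), (4, 2), (4, 3), (6, 0), (6, 1), (6, 2), (6, 3)]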